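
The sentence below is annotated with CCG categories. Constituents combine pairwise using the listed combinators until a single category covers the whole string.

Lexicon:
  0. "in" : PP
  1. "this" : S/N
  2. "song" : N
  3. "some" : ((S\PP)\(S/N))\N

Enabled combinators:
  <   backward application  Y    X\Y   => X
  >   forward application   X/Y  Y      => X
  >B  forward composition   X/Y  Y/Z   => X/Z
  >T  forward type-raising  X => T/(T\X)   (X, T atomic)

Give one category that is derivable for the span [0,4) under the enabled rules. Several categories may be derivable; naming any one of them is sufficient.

[0,4] S   >
  [0,1] S/(S\PP)   >T
    [0,1] "in" : PP
  [1,4] S\PP   <
    [1,2] "this" : S/N
    [2,4] (S\PP)\(S/N)   <
      [2,3] "song" : N
      [3,4] "some" : ((S\PP)\(S/N))\N

S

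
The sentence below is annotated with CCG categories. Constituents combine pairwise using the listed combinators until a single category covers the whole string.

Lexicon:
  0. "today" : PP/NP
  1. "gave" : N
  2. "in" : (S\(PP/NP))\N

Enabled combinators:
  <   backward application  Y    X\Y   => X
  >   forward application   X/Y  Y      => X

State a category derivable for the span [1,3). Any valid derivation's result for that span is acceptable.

[0,3] S   <
  [0,1] "today" : PP/NP
  [1,3] S\(PP/NP)   <
    [1,2] "gave" : N
    [2,3] "in" : (S\(PP/NP))\N

S\(PP/NP)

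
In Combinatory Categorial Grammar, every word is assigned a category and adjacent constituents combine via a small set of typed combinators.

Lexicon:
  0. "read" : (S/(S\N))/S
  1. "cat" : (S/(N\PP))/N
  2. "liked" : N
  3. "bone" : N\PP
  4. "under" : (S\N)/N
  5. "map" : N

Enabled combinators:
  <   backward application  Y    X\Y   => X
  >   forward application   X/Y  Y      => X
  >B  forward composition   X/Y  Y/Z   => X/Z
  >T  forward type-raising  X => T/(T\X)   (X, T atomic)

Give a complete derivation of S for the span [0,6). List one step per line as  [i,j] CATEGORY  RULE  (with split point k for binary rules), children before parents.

[0,1] (S/(S\N))/S  lex  "read"
[1,2] (S/(N\PP))/N  lex  "cat"
[2,3] N  lex  "liked"
[1,3] S/(N\PP)  >  k=2
[3,4] N\PP  lex  "bone"
[1,4] S  >  k=3
[0,4] S/(S\N)  >  k=1
[4,5] (S\N)/N  lex  "under"
[5,6] N  lex  "map"
[4,6] S\N  >  k=5
[0,6] S  >  k=4

[0,6] S   >
  [0,4] S/(S\N)   >
    [0,1] "read" : (S/(S\N))/S
    [1,4] S   >
      [1,3] S/(N\PP)   >
        [1,2] "cat" : (S/(N\PP))/N
        [2,3] "liked" : N
      [3,4] "bone" : N\PP
  [4,6] S\N   >
    [4,5] "under" : (S\N)/N
    [5,6] "map" : N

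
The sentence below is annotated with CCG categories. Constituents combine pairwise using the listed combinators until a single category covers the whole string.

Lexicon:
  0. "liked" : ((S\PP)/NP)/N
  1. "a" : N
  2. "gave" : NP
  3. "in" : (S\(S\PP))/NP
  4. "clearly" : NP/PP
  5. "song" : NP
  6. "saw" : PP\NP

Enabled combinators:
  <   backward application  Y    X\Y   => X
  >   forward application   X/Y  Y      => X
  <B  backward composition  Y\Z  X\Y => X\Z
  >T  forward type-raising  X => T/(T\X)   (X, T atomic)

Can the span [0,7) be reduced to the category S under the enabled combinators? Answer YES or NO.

YES

[0,7] S   <
  [0,3] S\PP   >
    [0,2] (S\PP)/NP   >
      [0,1] "liked" : ((S\PP)/NP)/N
      [1,2] "a" : N
    [2,3] "gave" : NP
  [3,7] S\(S\PP)   >
    [3,4] "in" : (S\(S\PP))/NP
    [4,7] NP   >
      [4,5] "clearly" : NP/PP
      [5,7] PP   >
        [5,6] PP/(PP\NP)   >T
          [5,6] "song" : NP
        [6,7] "saw" : PP\NP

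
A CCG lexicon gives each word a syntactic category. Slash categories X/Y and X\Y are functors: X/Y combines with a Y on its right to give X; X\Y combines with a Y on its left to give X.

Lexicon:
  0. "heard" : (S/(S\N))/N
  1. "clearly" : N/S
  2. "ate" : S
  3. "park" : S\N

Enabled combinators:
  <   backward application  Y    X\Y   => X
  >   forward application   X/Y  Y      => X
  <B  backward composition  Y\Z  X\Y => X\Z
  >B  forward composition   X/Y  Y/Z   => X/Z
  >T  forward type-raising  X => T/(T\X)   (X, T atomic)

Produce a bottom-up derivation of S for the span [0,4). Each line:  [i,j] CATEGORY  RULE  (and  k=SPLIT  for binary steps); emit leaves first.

[0,4] S   >
  [0,3] S/(S\N)   >
    [0,1] "heard" : (S/(S\N))/N
    [1,3] N   >
      [1,2] "clearly" : N/S
      [2,3] "ate" : S
  [3,4] "park" : S\N

[0,1] (S/(S\N))/N  lex  "heard"
[1,2] N/S  lex  "clearly"
[2,3] S  lex  "ate"
[1,3] N  >  k=2
[0,3] S/(S\N)  >  k=1
[3,4] S\N  lex  "park"
[0,4] S  >  k=3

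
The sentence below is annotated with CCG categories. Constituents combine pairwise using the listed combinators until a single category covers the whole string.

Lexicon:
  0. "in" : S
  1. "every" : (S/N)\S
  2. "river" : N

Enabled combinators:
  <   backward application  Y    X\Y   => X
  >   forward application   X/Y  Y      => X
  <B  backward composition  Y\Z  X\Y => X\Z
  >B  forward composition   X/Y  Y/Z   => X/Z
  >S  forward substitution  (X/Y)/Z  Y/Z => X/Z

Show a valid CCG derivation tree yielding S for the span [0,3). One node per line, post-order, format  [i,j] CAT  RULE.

[0,3] S   >
  [0,2] S/N   <
    [0,1] "in" : S
    [1,2] "every" : (S/N)\S
  [2,3] "river" : N

[0,1] S  lex  "in"
[1,2] (S/N)\S  lex  "every"
[0,2] S/N  <  k=1
[2,3] N  lex  "river"
[0,3] S  >  k=2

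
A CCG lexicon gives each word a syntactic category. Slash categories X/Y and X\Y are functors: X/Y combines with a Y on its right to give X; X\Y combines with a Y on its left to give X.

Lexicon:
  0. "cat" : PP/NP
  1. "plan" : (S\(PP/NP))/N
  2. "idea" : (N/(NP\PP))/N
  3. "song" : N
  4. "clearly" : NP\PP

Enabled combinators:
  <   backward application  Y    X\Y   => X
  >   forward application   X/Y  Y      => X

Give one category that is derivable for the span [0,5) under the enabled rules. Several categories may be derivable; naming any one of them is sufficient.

S

[0,5] S   <
  [0,1] "cat" : PP/NP
  [1,5] S\(PP/NP)   >
    [1,2] "plan" : (S\(PP/NP))/N
    [2,5] N   >
      [2,4] N/(NP\PP)   >
        [2,3] "idea" : (N/(NP\PP))/N
        [3,4] "song" : N
      [4,5] "clearly" : NP\PP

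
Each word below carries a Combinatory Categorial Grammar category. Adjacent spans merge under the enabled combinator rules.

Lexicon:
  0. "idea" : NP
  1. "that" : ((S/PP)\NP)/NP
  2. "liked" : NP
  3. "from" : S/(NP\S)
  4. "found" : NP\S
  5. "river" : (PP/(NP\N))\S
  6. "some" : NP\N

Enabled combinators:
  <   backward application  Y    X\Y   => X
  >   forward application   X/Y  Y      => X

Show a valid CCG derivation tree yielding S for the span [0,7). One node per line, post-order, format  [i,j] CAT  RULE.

[0,7] S   >
  [0,3] S/PP   <
    [0,1] "idea" : NP
    [1,3] (S/PP)\NP   >
      [1,2] "that" : ((S/PP)\NP)/NP
      [2,3] "liked" : NP
  [3,7] PP   >
    [3,6] PP/(NP\N)   <
      [3,5] S   >
        [3,4] "from" : S/(NP\S)
        [4,5] "found" : NP\S
      [5,6] "river" : (PP/(NP\N))\S
    [6,7] "some" : NP\N

[0,1] NP  lex  "idea"
[1,2] ((S/PP)\NP)/NP  lex  "that"
[2,3] NP  lex  "liked"
[1,3] (S/PP)\NP  >  k=2
[0,3] S/PP  <  k=1
[3,4] S/(NP\S)  lex  "from"
[4,5] NP\S  lex  "found"
[3,5] S  >  k=4
[5,6] (PP/(NP\N))\S  lex  "river"
[3,6] PP/(NP\N)  <  k=5
[6,7] NP\N  lex  "some"
[3,7] PP  >  k=6
[0,7] S  >  k=3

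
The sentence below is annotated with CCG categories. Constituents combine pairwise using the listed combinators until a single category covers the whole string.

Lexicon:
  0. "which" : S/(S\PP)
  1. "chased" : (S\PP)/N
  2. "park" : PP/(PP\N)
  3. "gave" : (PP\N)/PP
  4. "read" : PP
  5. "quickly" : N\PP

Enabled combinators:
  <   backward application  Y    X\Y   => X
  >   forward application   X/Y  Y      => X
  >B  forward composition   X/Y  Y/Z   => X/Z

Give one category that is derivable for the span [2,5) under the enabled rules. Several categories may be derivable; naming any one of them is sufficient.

PP

[0,6] S   >
  [0,2] S/N   >B
    [0,1] "which" : S/(S\PP)
    [1,2] "chased" : (S\PP)/N
  [2,6] N   <
    [2,5] PP   >
      [2,3] "park" : PP/(PP\N)
      [3,5] PP\N   >
        [3,4] "gave" : (PP\N)/PP
        [4,5] "read" : PP
    [5,6] "quickly" : N\PP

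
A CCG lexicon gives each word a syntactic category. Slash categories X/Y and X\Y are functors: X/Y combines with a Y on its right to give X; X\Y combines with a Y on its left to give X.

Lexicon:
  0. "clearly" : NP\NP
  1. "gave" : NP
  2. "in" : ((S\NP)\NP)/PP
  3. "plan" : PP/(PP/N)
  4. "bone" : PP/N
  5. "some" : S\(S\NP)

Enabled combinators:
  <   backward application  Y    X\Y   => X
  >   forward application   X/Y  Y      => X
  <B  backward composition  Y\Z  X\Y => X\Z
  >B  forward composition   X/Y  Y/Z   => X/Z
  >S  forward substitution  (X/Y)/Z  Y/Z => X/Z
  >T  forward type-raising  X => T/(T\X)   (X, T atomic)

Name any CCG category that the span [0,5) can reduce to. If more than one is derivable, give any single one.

[0,6] S   <
  [0,5] S\NP   <B
    [0,1] "clearly" : NP\NP
    [1,5] S\NP   <
      [1,2] "gave" : NP
      [2,5] (S\NP)\NP   >
        [2,3] "in" : ((S\NP)\NP)/PP
        [3,5] PP   >
          [3,4] "plan" : PP/(PP/N)
          [4,5] "bone" : PP/N
  [5,6] "some" : S\(S\NP)

S\NP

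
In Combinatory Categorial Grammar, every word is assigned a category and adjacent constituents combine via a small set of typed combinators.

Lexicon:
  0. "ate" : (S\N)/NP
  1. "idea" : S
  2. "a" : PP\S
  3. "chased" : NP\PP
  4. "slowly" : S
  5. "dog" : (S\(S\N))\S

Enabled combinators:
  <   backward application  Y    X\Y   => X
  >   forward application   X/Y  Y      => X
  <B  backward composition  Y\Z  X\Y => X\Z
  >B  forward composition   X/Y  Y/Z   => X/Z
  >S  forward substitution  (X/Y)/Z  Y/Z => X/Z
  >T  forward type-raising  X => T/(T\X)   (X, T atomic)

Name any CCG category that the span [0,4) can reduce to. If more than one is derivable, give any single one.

[0,6] S   <
  [0,4] S\N   >
    [0,1] "ate" : (S\N)/NP
    [1,4] NP   <
      [1,3] PP   <
        [1,2] "idea" : S
        [2,3] "a" : PP\S
      [3,4] "chased" : NP\PP
  [4,6] S\(S\N)   <
    [4,5] "slowly" : S
    [5,6] "dog" : (S\(S\N))\S

S\N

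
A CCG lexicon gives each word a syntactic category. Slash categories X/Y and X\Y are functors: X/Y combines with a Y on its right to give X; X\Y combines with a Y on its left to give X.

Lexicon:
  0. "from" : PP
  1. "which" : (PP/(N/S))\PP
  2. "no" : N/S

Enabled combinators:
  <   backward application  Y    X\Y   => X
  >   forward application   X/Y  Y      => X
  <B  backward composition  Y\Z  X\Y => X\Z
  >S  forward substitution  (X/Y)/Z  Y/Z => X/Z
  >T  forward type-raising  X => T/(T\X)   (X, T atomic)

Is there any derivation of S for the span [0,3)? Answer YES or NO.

NO

PP (PP/(N/S))\PP N/S
CKY chart[0,3] = {N/(N\PP), NP/(NP\PP), PP, PP/(PP\PP), S/(S\PP)}; S ∉ chart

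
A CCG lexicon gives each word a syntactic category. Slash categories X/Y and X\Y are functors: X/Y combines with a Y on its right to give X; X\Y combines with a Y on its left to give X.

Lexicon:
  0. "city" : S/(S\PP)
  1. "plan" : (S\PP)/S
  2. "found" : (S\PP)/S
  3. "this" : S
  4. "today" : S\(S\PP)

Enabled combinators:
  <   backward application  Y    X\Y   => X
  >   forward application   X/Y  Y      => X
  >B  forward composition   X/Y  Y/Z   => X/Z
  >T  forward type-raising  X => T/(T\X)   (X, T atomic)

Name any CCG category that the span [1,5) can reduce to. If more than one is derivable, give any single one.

[0,5] S   >
  [0,1] "city" : S/(S\PP)
  [1,5] S\PP   >
    [1,2] "plan" : (S\PP)/S
    [2,5] S   <
      [2,4] S\PP   >
        [2,3] "found" : (S\PP)/S
        [3,4] "this" : S
      [4,5] "today" : S\(S\PP)

S\PP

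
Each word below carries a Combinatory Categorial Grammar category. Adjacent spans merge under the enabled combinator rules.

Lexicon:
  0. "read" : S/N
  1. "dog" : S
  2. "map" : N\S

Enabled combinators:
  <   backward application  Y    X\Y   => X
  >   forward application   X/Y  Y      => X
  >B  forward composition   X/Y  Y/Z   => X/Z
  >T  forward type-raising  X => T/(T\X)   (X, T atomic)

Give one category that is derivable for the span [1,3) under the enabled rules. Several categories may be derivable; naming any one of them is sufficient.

N

[0,3] S   >
  [0,1] "read" : S/N
  [1,3] N   <
    [1,2] "dog" : S
    [2,3] "map" : N\S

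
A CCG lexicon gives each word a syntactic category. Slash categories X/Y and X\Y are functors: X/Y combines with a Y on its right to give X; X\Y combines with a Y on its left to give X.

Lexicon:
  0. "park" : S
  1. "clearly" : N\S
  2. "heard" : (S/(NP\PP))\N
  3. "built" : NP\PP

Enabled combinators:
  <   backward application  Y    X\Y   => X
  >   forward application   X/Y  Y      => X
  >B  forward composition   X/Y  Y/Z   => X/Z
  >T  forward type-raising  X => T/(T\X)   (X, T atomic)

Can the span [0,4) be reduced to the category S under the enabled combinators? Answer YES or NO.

YES

[0,4] S   >
  [0,3] S/(NP\PP)   <
    [0,2] N   >
      [0,1] N/(N\S)   >T
        [0,1] "park" : S
      [1,2] "clearly" : N\S
    [2,3] "heard" : (S/(NP\PP))\N
  [3,4] "built" : NP\PP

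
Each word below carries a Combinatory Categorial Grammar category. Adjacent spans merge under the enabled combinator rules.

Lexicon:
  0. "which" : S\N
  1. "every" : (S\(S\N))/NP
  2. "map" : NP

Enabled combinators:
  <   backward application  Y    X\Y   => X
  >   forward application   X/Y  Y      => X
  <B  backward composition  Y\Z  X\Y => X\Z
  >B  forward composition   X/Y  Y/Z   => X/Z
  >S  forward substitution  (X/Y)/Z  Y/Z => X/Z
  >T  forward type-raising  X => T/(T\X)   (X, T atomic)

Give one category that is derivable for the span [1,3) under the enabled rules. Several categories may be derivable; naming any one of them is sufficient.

S\(S\N)

[0,3] S   <
  [0,1] "which" : S\N
  [1,3] S\(S\N)   >
    [1,2] "every" : (S\(S\N))/NP
    [2,3] "map" : NP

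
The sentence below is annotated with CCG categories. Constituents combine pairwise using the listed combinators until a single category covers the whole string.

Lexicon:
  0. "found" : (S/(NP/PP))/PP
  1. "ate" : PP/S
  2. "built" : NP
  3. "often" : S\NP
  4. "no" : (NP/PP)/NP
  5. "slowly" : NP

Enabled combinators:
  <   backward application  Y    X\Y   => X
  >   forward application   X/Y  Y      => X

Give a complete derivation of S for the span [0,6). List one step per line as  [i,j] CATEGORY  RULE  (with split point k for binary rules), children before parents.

[0,6] S   >
  [0,4] S/(NP/PP)   >
    [0,1] "found" : (S/(NP/PP))/PP
    [1,4] PP   >
      [1,2] "ate" : PP/S
      [2,4] S   <
        [2,3] "built" : NP
        [3,4] "often" : S\NP
  [4,6] NP/PP   >
    [4,5] "no" : (NP/PP)/NP
    [5,6] "slowly" : NP

[0,1] (S/(NP/PP))/PP  lex  "found"
[1,2] PP/S  lex  "ate"
[2,3] NP  lex  "built"
[3,4] S\NP  lex  "often"
[2,4] S  <  k=3
[1,4] PP  >  k=2
[0,4] S/(NP/PP)  >  k=1
[4,5] (NP/PP)/NP  lex  "no"
[5,6] NP  lex  "slowly"
[4,6] NP/PP  >  k=5
[0,6] S  >  k=4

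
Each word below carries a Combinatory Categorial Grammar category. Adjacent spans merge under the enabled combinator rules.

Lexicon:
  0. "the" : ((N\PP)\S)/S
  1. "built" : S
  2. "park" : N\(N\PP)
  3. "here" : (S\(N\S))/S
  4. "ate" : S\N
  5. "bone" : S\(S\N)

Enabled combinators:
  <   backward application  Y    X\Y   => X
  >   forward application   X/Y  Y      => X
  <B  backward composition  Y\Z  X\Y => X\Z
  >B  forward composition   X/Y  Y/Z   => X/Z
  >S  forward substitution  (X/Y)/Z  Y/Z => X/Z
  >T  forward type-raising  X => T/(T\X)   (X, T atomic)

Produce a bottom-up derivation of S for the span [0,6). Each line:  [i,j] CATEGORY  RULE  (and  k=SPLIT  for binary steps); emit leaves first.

[0,6] S   <
  [0,3] N\S   <B
    [0,2] (N\PP)\S   >
      [0,1] "the" : ((N\PP)\S)/S
      [1,2] "built" : S
    [2,3] "park" : N\(N\PP)
  [3,6] S\(N\S)   >
    [3,4] "here" : (S\(N\S))/S
    [4,6] S   <
      [4,5] "ate" : S\N
      [5,6] "bone" : S\(S\N)

[0,1] ((N\PP)\S)/S  lex  "the"
[1,2] S  lex  "built"
[0,2] (N\PP)\S  >  k=1
[2,3] N\(N\PP)  lex  "park"
[0,3] N\S  <B  k=2
[3,4] (S\(N\S))/S  lex  "here"
[4,5] S\N  lex  "ate"
[5,6] S\(S\N)  lex  "bone"
[4,6] S  <  k=5
[3,6] S\(N\S)  >  k=4
[0,6] S  <  k=3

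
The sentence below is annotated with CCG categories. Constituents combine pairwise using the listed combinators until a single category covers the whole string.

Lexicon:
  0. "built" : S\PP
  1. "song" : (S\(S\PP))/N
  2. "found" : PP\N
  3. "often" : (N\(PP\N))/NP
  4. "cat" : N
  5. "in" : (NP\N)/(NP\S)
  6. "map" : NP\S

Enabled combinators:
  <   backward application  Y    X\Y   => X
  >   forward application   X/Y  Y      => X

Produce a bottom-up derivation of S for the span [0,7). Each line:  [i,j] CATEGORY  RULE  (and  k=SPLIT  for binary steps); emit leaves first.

[0,1] S\PP  lex  "built"
[1,2] (S\(S\PP))/N  lex  "song"
[2,3] PP\N  lex  "found"
[3,4] (N\(PP\N))/NP  lex  "often"
[4,5] N  lex  "cat"
[5,6] (NP\N)/(NP\S)  lex  "in"
[6,7] NP\S  lex  "map"
[5,7] NP\N  >  k=6
[4,7] NP  <  k=5
[3,7] N\(PP\N)  >  k=4
[2,7] N  <  k=3
[1,7] S\(S\PP)  >  k=2
[0,7] S  <  k=1

[0,7] S   <
  [0,1] "built" : S\PP
  [1,7] S\(S\PP)   >
    [1,2] "song" : (S\(S\PP))/N
    [2,7] N   <
      [2,3] "found" : PP\N
      [3,7] N\(PP\N)   >
        [3,4] "often" : (N\(PP\N))/NP
        [4,7] NP   <
          [4,5] "cat" : N
          [5,7] NP\N   >
            [5,6] "in" : (NP\N)/(NP\S)
            [6,7] "map" : NP\S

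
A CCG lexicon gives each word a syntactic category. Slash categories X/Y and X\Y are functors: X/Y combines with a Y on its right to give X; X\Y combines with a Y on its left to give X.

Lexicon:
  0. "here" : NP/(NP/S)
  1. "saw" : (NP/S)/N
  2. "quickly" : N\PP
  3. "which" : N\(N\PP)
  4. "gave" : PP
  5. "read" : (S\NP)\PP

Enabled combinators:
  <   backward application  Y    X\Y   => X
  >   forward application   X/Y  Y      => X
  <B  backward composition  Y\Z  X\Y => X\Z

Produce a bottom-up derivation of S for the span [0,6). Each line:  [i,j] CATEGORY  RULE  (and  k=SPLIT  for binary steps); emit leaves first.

[0,1] NP/(NP/S)  lex  "here"
[1,2] (NP/S)/N  lex  "saw"
[2,3] N\PP  lex  "quickly"
[3,4] N\(N\PP)  lex  "which"
[2,4] N  <  k=3
[1,4] NP/S  >  k=2
[0,4] NP  >  k=1
[4,5] PP  lex  "gave"
[5,6] (S\NP)\PP  lex  "read"
[4,6] S\NP  <  k=5
[0,6] S  <  k=4

[0,6] S   <
  [0,4] NP   >
    [0,1] "here" : NP/(NP/S)
    [1,4] NP/S   >
      [1,2] "saw" : (NP/S)/N
      [2,4] N   <
        [2,3] "quickly" : N\PP
        [3,4] "which" : N\(N\PP)
  [4,6] S\NP   <
    [4,5] "gave" : PP
    [5,6] "read" : (S\NP)\PP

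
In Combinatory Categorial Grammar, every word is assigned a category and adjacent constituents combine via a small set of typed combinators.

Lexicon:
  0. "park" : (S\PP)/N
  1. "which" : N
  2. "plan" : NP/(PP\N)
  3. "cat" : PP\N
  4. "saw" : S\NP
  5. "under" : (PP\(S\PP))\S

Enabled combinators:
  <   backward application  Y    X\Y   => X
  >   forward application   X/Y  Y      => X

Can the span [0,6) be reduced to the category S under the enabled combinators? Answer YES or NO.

(S\PP)/N N NP/(PP\N) PP\N S\NP (PP\(S\PP))\S
CKY chart[0,6] = {PP}; S ∉ chart

NO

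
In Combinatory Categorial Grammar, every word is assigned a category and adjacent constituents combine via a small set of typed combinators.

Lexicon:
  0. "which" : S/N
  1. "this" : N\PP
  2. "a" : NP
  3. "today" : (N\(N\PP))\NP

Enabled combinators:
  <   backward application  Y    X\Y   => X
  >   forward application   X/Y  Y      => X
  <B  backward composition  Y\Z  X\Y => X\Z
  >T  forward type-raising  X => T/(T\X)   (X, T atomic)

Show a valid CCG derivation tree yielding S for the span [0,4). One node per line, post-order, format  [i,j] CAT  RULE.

[0,1] S/N  lex  "which"
[1,2] N\PP  lex  "this"
[2,3] NP  lex  "a"
[3,4] (N\(N\PP))\NP  lex  "today"
[2,4] N\(N\PP)  <  k=3
[1,4] N  <  k=2
[0,4] S  >  k=1

[0,4] S   >
  [0,1] "which" : S/N
  [1,4] N   <
    [1,2] "this" : N\PP
    [2,4] N\(N\PP)   <
      [2,3] "a" : NP
      [3,4] "today" : (N\(N\PP))\NP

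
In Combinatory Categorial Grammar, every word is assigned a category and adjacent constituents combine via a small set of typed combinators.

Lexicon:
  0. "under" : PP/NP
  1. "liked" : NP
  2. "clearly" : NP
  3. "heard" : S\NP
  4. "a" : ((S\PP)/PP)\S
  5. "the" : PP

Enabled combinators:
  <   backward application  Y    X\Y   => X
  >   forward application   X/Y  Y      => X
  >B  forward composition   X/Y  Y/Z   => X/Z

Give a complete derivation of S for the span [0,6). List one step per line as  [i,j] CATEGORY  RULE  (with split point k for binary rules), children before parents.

[0,1] PP/NP  lex  "under"
[1,2] NP  lex  "liked"
[0,2] PP  >  k=1
[2,3] NP  lex  "clearly"
[3,4] S\NP  lex  "heard"
[2,4] S  <  k=3
[4,5] ((S\PP)/PP)\S  lex  "a"
[2,5] (S\PP)/PP  <  k=4
[5,6] PP  lex  "the"
[2,6] S\PP  >  k=5
[0,6] S  <  k=2

[0,6] S   <
  [0,2] PP   >
    [0,1] "under" : PP/NP
    [1,2] "liked" : NP
  [2,6] S\PP   >
    [2,5] (S\PP)/PP   <
      [2,4] S   <
        [2,3] "clearly" : NP
        [3,4] "heard" : S\NP
      [4,5] "a" : ((S\PP)/PP)\S
    [5,6] "the" : PP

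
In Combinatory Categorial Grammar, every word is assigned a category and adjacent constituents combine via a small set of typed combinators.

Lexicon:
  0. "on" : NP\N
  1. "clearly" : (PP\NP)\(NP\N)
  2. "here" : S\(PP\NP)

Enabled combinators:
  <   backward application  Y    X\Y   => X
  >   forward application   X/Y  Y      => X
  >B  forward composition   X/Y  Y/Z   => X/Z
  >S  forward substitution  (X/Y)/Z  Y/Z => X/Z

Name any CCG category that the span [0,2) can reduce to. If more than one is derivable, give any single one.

PP\NP

[0,3] S   <
  [0,2] PP\NP   <
    [0,1] "on" : NP\N
    [1,2] "clearly" : (PP\NP)\(NP\N)
  [2,3] "here" : S\(PP\NP)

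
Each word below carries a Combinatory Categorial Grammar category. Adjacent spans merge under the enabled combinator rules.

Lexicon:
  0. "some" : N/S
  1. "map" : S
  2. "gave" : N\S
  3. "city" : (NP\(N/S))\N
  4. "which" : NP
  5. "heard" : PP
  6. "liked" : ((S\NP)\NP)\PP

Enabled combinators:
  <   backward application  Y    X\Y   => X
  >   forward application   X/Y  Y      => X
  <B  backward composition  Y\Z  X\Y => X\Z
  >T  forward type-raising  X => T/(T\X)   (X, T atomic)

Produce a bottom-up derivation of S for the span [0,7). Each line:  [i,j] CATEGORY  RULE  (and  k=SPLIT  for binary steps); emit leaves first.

[0,7] S   <
  [0,4] NP   <
    [0,1] "some" : N/S
    [1,4] NP\(N/S)   <
      [1,3] N   >
        [1,2] N/(N\S)   >T
          [1,2] "map" : S
        [2,3] "gave" : N\S
      [3,4] "city" : (NP\(N/S))\N
  [4,7] S\NP   <
    [4,5] "which" : NP
    [5,7] (S\NP)\NP   <
      [5,6] "heard" : PP
      [6,7] "liked" : ((S\NP)\NP)\PP

[0,1] N/S  lex  "some"
[1,2] S  lex  "map"
[1,2] N/(N\S)  >T
[2,3] N\S  lex  "gave"
[1,3] N  >  k=2
[3,4] (NP\(N/S))\N  lex  "city"
[1,4] NP\(N/S)  <  k=3
[0,4] NP  <  k=1
[4,5] NP  lex  "which"
[5,6] PP  lex  "heard"
[6,7] ((S\NP)\NP)\PP  lex  "liked"
[5,7] (S\NP)\NP  <  k=6
[4,7] S\NP  <  k=5
[0,7] S  <  k=4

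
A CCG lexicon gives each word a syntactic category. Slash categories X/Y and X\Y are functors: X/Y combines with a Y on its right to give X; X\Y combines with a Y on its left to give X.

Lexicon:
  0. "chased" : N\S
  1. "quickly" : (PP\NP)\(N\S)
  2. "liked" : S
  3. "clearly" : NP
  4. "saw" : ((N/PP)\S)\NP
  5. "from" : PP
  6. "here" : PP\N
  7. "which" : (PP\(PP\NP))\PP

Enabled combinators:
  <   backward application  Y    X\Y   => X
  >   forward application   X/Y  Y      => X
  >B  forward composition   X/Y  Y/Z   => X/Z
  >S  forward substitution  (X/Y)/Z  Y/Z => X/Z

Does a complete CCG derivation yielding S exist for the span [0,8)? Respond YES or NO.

N\S (PP\NP)\(N\S) S NP ((N/PP)\S)\NP PP PP\N (PP\(PP\NP))\PP
CKY chart[0,8] = {PP}; S ∉ chart

NO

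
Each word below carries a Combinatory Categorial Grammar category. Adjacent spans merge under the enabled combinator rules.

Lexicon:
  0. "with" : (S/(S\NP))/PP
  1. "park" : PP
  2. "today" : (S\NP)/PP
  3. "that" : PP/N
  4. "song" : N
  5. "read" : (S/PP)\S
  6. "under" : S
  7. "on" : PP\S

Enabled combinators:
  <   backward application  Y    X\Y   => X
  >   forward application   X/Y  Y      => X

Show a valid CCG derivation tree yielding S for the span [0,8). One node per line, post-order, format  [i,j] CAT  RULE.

[0,8] S   >
  [0,6] S/PP   <
    [0,5] S   >
      [0,2] S/(S\NP)   >
        [0,1] "with" : (S/(S\NP))/PP
        [1,2] "park" : PP
      [2,5] S\NP   >
        [2,3] "today" : (S\NP)/PP
        [3,5] PP   >
          [3,4] "that" : PP/N
          [4,5] "song" : N
    [5,6] "read" : (S/PP)\S
  [6,8] PP   <
    [6,7] "under" : S
    [7,8] "on" : PP\S

[0,1] (S/(S\NP))/PP  lex  "with"
[1,2] PP  lex  "park"
[0,2] S/(S\NP)  >  k=1
[2,3] (S\NP)/PP  lex  "today"
[3,4] PP/N  lex  "that"
[4,5] N  lex  "song"
[3,5] PP  >  k=4
[2,5] S\NP  >  k=3
[0,5] S  >  k=2
[5,6] (S/PP)\S  lex  "read"
[0,6] S/PP  <  k=5
[6,7] S  lex  "under"
[7,8] PP\S  lex  "on"
[6,8] PP  <  k=7
[0,8] S  >  k=6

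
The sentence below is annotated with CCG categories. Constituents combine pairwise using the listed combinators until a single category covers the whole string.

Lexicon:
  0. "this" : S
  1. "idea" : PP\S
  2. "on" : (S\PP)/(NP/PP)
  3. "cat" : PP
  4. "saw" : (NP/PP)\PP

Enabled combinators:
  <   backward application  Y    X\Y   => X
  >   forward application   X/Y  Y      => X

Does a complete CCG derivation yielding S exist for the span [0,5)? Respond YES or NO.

[0,5] S   <
  [0,2] PP   <
    [0,1] "this" : S
    [1,2] "idea" : PP\S
  [2,5] S\PP   >
    [2,3] "on" : (S\PP)/(NP/PP)
    [3,5] NP/PP   <
      [3,4] "cat" : PP
      [4,5] "saw" : (NP/PP)\PP

YES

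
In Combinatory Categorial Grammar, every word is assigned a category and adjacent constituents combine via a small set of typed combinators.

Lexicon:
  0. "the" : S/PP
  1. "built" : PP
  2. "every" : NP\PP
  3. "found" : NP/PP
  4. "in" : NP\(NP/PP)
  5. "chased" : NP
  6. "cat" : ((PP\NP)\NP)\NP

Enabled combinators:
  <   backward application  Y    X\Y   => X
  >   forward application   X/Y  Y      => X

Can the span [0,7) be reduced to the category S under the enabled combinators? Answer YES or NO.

YES

[0,7] S   >
  [0,1] "the" : S/PP
  [1,7] PP   <
    [1,3] NP   <
      [1,2] "built" : PP
      [2,3] "every" : NP\PP
    [3,7] PP\NP   <
      [3,5] NP   <
        [3,4] "found" : NP/PP
        [4,5] "in" : NP\(NP/PP)
      [5,7] (PP\NP)\NP   <
        [5,6] "chased" : NP
        [6,7] "cat" : ((PP\NP)\NP)\NP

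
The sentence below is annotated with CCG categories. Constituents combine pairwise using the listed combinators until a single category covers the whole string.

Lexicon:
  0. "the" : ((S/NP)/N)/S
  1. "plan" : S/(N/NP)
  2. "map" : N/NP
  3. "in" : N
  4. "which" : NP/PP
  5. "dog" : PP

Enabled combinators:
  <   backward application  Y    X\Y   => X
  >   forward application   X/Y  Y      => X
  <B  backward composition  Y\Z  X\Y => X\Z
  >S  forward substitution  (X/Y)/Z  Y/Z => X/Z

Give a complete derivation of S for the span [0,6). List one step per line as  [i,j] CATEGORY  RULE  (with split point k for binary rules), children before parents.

[0,1] ((S/NP)/N)/S  lex  "the"
[1,2] S/(N/NP)  lex  "plan"
[2,3] N/NP  lex  "map"
[1,3] S  >  k=2
[0,3] (S/NP)/N  >  k=1
[3,4] N  lex  "in"
[0,4] S/NP  >  k=3
[4,5] NP/PP  lex  "which"
[5,6] PP  lex  "dog"
[4,6] NP  >  k=5
[0,6] S  >  k=4

[0,6] S   >
  [0,4] S/NP   >
    [0,3] (S/NP)/N   >
      [0,1] "the" : ((S/NP)/N)/S
      [1,3] S   >
        [1,2] "plan" : S/(N/NP)
        [2,3] "map" : N/NP
    [3,4] "in" : N
  [4,6] NP   >
    [4,5] "which" : NP/PP
    [5,6] "dog" : PP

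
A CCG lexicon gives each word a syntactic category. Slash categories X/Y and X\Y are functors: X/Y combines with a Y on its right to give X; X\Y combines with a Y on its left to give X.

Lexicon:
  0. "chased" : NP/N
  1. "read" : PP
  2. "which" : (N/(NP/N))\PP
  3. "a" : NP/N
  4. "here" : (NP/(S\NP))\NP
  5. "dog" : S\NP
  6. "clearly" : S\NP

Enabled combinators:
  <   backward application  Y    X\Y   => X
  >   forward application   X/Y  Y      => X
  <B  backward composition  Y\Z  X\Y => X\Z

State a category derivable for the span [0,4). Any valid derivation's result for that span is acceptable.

[0,7] S   <
  [0,6] NP   >
    [0,5] NP/(S\NP)   <
      [0,4] NP   >
        [0,1] "chased" : NP/N
        [1,4] N   >
          [1,3] N/(NP/N)   <
            [1,2] "read" : PP
            [2,3] "which" : (N/(NP/N))\PP
          [3,4] "a" : NP/N
      [4,5] "here" : (NP/(S\NP))\NP
    [5,6] "dog" : S\NP
  [6,7] "clearly" : S\NP

NP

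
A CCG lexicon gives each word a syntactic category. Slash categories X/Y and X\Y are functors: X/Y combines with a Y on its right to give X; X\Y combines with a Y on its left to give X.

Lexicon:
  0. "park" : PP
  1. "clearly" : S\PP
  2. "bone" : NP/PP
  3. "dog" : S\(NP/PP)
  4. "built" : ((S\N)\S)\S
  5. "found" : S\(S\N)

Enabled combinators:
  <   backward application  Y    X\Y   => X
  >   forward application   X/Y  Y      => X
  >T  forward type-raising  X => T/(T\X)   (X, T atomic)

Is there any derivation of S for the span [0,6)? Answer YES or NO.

YES

[0,6] S   <
  [0,5] S\N   <
    [0,2] S   >
      [0,1] S/(S\PP)   >T
        [0,1] "park" : PP
      [1,2] "clearly" : S\PP
    [2,5] (S\N)\S   <
      [2,4] S   <
        [2,3] "bone" : NP/PP
        [3,4] "dog" : S\(NP/PP)
      [4,5] "built" : ((S\N)\S)\S
  [5,6] "found" : S\(S\N)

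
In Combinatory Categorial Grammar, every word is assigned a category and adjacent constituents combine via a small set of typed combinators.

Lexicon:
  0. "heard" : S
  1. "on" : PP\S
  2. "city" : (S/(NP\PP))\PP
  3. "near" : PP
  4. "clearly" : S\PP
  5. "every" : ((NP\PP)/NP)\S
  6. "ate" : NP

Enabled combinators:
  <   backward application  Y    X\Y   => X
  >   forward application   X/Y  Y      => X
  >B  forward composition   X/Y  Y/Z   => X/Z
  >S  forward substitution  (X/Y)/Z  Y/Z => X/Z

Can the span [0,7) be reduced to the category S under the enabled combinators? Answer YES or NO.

YES

[0,7] S   >
  [0,3] S/(NP\PP)   <
    [0,2] PP   <
      [0,1] "heard" : S
      [1,2] "on" : PP\S
    [2,3] "city" : (S/(NP\PP))\PP
  [3,7] NP\PP   >
    [3,6] (NP\PP)/NP   <
      [3,5] S   <
        [3,4] "near" : PP
        [4,5] "clearly" : S\PP
      [5,6] "every" : ((NP\PP)/NP)\S
    [6,7] "ate" : NP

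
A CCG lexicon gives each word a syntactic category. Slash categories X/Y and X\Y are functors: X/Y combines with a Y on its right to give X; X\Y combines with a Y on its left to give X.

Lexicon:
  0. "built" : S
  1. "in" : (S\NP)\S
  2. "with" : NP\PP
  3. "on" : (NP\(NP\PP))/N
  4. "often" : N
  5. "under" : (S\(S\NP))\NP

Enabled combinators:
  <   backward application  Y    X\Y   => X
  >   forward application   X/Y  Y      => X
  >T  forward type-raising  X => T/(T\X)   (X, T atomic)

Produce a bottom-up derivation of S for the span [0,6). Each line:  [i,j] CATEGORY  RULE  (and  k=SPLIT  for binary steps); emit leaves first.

[0,1] S  lex  "built"
[1,2] (S\NP)\S  lex  "in"
[0,2] S\NP  <  k=1
[2,3] NP\PP  lex  "with"
[3,4] (NP\(NP\PP))/N  lex  "on"
[4,5] N  lex  "often"
[3,5] NP\(NP\PP)  >  k=4
[2,5] NP  <  k=3
[5,6] (S\(S\NP))\NP  lex  "under"
[2,6] S\(S\NP)  <  k=5
[0,6] S  <  k=2

[0,6] S   <
  [0,2] S\NP   <
    [0,1] "built" : S
    [1,2] "in" : (S\NP)\S
  [2,6] S\(S\NP)   <
    [2,5] NP   <
      [2,3] "with" : NP\PP
      [3,5] NP\(NP\PP)   >
        [3,4] "on" : (NP\(NP\PP))/N
        [4,5] "often" : N
    [5,6] "under" : (S\(S\NP))\NP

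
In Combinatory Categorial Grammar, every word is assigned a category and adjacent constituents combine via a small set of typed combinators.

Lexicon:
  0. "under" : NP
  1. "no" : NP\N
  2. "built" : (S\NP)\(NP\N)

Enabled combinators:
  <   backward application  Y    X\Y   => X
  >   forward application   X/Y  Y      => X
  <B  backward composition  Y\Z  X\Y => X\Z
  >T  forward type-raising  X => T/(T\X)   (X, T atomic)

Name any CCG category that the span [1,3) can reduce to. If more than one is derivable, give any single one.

S\NP

[0,3] S   <
  [0,1] "under" : NP
  [1,3] S\NP   <
    [1,2] "no" : NP\N
    [2,3] "built" : (S\NP)\(NP\N)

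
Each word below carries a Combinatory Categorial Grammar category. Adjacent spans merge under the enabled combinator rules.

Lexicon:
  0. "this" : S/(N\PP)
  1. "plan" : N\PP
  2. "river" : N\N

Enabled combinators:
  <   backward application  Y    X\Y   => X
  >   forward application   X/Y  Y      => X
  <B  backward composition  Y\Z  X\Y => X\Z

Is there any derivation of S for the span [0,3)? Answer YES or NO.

[0,3] S   >
  [0,1] "this" : S/(N\PP)
  [1,3] N\PP   <B
    [1,2] "plan" : N\PP
    [2,3] "river" : N\N

YES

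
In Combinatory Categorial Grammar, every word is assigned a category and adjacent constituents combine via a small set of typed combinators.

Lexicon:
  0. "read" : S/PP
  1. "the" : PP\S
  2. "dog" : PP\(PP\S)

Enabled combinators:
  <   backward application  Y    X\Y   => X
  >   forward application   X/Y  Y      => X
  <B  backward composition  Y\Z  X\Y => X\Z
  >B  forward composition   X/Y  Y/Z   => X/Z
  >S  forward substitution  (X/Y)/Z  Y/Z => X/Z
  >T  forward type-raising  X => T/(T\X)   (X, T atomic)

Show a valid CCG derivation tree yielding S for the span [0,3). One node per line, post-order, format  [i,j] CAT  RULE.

[0,3] S   >
  [0,1] "read" : S/PP
  [1,3] PP   <
    [1,2] "the" : PP\S
    [2,3] "dog" : PP\(PP\S)

[0,1] S/PP  lex  "read"
[1,2] PP\S  lex  "the"
[2,3] PP\(PP\S)  lex  "dog"
[1,3] PP  <  k=2
[0,3] S  >  k=1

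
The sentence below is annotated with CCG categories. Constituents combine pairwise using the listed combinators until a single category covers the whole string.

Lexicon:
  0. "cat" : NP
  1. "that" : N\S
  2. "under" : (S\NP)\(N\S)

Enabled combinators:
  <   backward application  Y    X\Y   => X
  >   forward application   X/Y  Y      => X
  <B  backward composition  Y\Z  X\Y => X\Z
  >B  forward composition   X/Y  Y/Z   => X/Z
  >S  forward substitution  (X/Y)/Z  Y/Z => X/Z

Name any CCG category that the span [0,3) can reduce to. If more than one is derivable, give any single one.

S

[0,3] S   <
  [0,1] "cat" : NP
  [1,3] S\NP   <
    [1,2] "that" : N\S
    [2,3] "under" : (S\NP)\(N\S)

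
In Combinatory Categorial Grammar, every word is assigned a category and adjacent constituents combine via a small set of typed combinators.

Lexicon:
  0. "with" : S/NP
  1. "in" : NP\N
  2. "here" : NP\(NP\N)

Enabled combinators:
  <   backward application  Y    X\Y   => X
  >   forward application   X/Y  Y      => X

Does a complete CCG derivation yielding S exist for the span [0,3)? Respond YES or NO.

YES

[0,3] S   >
  [0,1] "with" : S/NP
  [1,3] NP   <
    [1,2] "in" : NP\N
    [2,3] "here" : NP\(NP\N)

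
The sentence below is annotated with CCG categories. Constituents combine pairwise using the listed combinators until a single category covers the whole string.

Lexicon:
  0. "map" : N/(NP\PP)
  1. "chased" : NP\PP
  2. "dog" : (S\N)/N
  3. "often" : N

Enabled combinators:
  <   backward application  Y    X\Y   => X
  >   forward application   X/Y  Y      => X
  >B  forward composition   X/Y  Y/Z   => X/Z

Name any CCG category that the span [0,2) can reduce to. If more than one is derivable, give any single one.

N

[0,4] S   <
  [0,2] N   >
    [0,1] "map" : N/(NP\PP)
    [1,2] "chased" : NP\PP
  [2,4] S\N   >
    [2,3] "dog" : (S\N)/N
    [3,4] "often" : N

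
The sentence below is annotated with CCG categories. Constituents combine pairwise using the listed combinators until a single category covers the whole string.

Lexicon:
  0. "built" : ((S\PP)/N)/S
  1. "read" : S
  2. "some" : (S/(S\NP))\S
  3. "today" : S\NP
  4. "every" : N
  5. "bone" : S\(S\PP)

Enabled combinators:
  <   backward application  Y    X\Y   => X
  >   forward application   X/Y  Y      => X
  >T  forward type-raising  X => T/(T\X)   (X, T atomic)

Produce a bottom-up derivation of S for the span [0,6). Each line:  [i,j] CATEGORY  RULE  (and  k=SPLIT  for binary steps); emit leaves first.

[0,6] S   <
  [0,5] S\PP   >
    [0,4] (S\PP)/N   >
      [0,1] "built" : ((S\PP)/N)/S
      [1,4] S   >
        [1,3] S/(S\NP)   <
          [1,2] "read" : S
          [2,3] "some" : (S/(S\NP))\S
        [3,4] "today" : S\NP
    [4,5] "every" : N
  [5,6] "bone" : S\(S\PP)

[0,1] ((S\PP)/N)/S  lex  "built"
[1,2] S  lex  "read"
[2,3] (S/(S\NP))\S  lex  "some"
[1,3] S/(S\NP)  <  k=2
[3,4] S\NP  lex  "today"
[1,4] S  >  k=3
[0,4] (S\PP)/N  >  k=1
[4,5] N  lex  "every"
[0,5] S\PP  >  k=4
[5,6] S\(S\PP)  lex  "bone"
[0,6] S  <  k=5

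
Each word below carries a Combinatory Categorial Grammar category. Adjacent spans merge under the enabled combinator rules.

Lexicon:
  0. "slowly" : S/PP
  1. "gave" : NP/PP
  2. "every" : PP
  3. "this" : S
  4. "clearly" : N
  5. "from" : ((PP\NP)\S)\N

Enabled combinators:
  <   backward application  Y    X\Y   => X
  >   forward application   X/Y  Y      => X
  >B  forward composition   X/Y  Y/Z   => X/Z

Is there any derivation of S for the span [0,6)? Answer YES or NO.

[0,6] S   >
  [0,1] "slowly" : S/PP
  [1,6] PP   <
    [1,3] NP   >
      [1,2] "gave" : NP/PP
      [2,3] "every" : PP
    [3,6] PP\NP   <
      [3,4] "this" : S
      [4,6] (PP\NP)\S   <
        [4,5] "clearly" : N
        [5,6] "from" : ((PP\NP)\S)\N

YES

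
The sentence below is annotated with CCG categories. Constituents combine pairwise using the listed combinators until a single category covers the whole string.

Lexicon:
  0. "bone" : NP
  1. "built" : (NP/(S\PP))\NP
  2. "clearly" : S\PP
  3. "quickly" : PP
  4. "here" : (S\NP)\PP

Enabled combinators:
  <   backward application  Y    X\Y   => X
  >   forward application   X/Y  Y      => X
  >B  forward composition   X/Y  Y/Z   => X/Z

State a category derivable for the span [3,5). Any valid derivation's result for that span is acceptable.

S\NP

[0,5] S   <
  [0,3] NP   >
    [0,2] NP/(S\PP)   <
      [0,1] "bone" : NP
      [1,2] "built" : (NP/(S\PP))\NP
    [2,3] "clearly" : S\PP
  [3,5] S\NP   <
    [3,4] "quickly" : PP
    [4,5] "here" : (S\NP)\PP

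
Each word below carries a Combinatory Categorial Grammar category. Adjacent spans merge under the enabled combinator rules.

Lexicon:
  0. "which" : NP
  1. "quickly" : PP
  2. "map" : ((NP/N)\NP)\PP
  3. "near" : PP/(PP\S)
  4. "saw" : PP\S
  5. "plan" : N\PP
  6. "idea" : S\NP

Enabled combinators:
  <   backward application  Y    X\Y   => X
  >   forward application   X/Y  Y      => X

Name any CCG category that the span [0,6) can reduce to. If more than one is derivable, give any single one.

[0,7] S   <
  [0,6] NP   >
    [0,3] NP/N   <
      [0,1] "which" : NP
      [1,3] (NP/N)\NP   <
        [1,2] "quickly" : PP
        [2,3] "map" : ((NP/N)\NP)\PP
    [3,6] N   <
      [3,5] PP   >
        [3,4] "near" : PP/(PP\S)
        [4,5] "saw" : PP\S
      [5,6] "plan" : N\PP
  [6,7] "idea" : S\NP

NP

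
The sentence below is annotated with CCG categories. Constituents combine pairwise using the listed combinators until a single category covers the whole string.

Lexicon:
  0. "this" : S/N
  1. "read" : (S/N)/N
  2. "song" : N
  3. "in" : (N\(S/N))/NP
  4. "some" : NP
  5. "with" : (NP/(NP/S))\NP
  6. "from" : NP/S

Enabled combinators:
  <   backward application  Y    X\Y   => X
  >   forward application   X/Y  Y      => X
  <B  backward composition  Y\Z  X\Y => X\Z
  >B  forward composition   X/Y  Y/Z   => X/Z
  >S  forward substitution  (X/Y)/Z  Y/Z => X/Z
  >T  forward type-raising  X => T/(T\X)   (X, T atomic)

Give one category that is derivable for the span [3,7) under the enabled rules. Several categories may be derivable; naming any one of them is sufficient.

[0,7] S   >
  [0,1] "this" : S/N
  [1,7] N   <
    [1,3] S/N   >
      [1,2] "read" : (S/N)/N
      [2,3] "song" : N
    [3,7] N\(S/N)   >
      [3,4] "in" : (N\(S/N))/NP
      [4,7] NP   >
        [4,6] NP/(NP/S)   <
          [4,5] "some" : NP
          [5,6] "with" : (NP/(NP/S))\NP
        [6,7] "from" : NP/S

N\(S/N)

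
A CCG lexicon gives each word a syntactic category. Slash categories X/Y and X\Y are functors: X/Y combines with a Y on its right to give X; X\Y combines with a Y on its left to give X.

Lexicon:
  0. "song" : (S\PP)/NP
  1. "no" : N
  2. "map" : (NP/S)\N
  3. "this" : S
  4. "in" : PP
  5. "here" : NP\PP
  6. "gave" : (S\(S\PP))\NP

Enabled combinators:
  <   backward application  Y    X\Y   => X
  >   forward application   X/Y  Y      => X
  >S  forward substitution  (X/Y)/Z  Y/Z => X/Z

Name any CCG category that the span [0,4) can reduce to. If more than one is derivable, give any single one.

[0,7] S   <
  [0,4] S\PP   >
    [0,1] "song" : (S\PP)/NP
    [1,4] NP   >
      [1,3] NP/S   <
        [1,2] "no" : N
        [2,3] "map" : (NP/S)\N
      [3,4] "this" : S
  [4,7] S\(S\PP)   <
    [4,6] NP   <
      [4,5] "in" : PP
      [5,6] "here" : NP\PP
    [6,7] "gave" : (S\(S\PP))\NP

S\PP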